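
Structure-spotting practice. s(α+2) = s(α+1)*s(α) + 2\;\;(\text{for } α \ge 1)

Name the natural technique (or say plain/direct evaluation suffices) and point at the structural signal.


Technique: no special technique — the recurrence is nonlinear in the sequence values; study it directly, no linear machinery applies.


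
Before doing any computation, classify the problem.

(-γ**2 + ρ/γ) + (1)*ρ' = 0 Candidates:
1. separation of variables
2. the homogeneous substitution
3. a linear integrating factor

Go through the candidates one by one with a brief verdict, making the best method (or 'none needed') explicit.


Best approach: a linear integrating factor — linear in the unknown with genuine forcing: multiply through by the exponential of the integrated coefficient and the left side closes into one derivative.
- separation of variables — no algebra isolates the independent variable on one side and the unknown on the other.
- the homogeneous substitution: the ratio substitution does not collapse this equation.
- a linear integrating factor — a fit — the right tool for this form.


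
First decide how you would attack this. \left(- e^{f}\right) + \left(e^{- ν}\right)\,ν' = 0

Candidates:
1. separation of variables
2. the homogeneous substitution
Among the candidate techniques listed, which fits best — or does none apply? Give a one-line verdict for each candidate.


Verdict: separation of variables — all dependence on the two variables factors apart, the defining separable shape.
- separation of variables: yes, a natural case for it.
- the homogeneous substitution: rescaling both variables together changes the slope, so no ratio substitution collapses it.


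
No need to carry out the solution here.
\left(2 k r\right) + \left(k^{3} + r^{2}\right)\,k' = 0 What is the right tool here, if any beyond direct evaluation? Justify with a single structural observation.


Verdict: the exact-equation method — the cross partial derivatives of 2 k r and k^{3} + r^{2} agree, so the left side is the total differential of one potential in r and k.


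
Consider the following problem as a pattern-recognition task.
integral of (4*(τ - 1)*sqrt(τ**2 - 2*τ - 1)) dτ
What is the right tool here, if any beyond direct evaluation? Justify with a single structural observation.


Verdict: u-substitution — collected, the integrand has one factor that is, up to a constant, the derivative of an inner expression the rest depends on — substitute for that inner expression.


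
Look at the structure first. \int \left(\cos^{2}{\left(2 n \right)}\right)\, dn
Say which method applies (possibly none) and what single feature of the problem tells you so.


Diagnosis: a trigonometric identity — \cos^{2}{\left(2 n \right)} calls for power reduction: rewrite via double angles before any antiderivative is attempted.


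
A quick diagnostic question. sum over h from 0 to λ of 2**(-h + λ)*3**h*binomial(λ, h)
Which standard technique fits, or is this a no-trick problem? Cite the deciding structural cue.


Diagnosis: the binomial theorem — the summand is term h of a binomial expansion in 3 and 2; the whole sum is a single power.


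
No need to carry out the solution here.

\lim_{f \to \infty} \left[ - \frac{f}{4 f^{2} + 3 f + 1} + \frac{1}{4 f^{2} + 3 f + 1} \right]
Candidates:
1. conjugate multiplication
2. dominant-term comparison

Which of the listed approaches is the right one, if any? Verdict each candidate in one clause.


Technique: dominant-term comparison — divide through by the highest power of f; every lower-order term dies and the dominant terms decide the limit.
- conjugate multiplication — the conjugate move applies to radical differences, which this is not.
- dominant-term comparison: applicable, and directly so.


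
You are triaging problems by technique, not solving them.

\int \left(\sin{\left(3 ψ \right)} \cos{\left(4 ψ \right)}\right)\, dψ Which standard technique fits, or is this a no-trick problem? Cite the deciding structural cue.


Method: a trigonometric identity — cross-frequency products like \sin{\left(3 ψ \right)} \cos{\left(4 ψ \right)} are the textbook product-to-sum case — the identity converts them to directly integrable sinusoids.


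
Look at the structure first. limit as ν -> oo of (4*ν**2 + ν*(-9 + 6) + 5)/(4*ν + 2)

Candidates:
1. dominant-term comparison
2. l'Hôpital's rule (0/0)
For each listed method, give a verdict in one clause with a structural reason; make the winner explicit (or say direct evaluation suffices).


Method: dominant-term comparison — growth-rate triage: the leading powers of ν decide the limit, everything else is noise.
- dominant-term comparison: yes — fits the structure here.
- l'Hôpital's rule (0/0): viewed as a single quotient this runs to ∞/∞, not the 0/0 clash this candidate addresses; an at-infinity variant of the rule would resolve it, but comparing leading growth reads the answer without differentiating.


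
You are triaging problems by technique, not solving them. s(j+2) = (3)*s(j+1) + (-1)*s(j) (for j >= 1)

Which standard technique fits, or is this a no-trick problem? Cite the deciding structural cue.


Best approach: the characteristic-root method — because shifting j leaves the equation's coefficients unchanged, exponential trials reduce it to algebra.


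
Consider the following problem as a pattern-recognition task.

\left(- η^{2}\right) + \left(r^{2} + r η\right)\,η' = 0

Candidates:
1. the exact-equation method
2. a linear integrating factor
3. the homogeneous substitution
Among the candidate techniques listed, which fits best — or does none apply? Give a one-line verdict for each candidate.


Technique: the homogeneous substitution — scaling r and η together leaves the slope fixed — it depends only on η/r, so substitute the ratio. A Bernoulli-style rewrite — possibly after exchanging which variable is treated as dependent — would work as well; the homogeneous substitution is the more immediate reading here.
- the exact-equation method: the mixed-partials test fails on this split — it is not an exact differential as presented.
- a linear integrating factor — the unknown enters nonlinearly (through a power, a denominator, or a transcendental function), which the linear integrating-factor recipe cannot absorb as-is — any repair would come from a preliminary substitution, not the factor.
- the homogeneous substitution: applies; the problem has the shape this method handles.


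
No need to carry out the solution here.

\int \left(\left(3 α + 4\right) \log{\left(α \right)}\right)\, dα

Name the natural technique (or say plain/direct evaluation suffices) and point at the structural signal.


Diagnosis: integration by parts — \log{\left(α \right)} is the classic u in parts — its derivative is a plain reciprocal while 3 α + 4 absorbs the dv role.


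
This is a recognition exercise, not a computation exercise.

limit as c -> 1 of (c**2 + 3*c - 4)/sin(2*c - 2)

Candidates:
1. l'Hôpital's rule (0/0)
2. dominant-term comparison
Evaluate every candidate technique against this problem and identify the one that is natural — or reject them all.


Method: l'Hôpital's rule (0/0) — both numerator and denominator vanish at 1: the genuine 0/0 indeterminate that l'Hôpital exists for. Expanding numerator and denominator to first order gives the same value — the rule automates exactly that.
- l'Hôpital's rule (0/0) — applicable, and directly so.
- dominant-term comparison: no ranking of term growth rates resolves the limit here.


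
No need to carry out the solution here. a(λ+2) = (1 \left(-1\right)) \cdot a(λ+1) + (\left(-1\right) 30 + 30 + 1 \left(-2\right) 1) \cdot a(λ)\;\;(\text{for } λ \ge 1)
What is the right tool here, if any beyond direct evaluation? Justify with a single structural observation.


Diagnosis: the characteristic-root method — the recurrence is linear and homogeneous with constant coefficients, so the ansatz r^λ turns it into a polynomial equation for r.


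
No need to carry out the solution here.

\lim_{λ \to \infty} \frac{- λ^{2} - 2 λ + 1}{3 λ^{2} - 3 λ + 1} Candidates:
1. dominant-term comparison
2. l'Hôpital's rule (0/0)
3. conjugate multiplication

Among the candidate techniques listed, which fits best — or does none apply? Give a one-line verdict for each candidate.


Best approach: dominant-term comparison — as λ grows, only the highest-degree terms matter — compare leading terms and read the limit off.
- dominant-term comparison — applies; the problem has the shape this method handles.
- l'Hôpital's rule (0/0) — as a single quotient the expression runs to ∞/∞ at the limit point — an at-infinity form of the rule would apply, though the leading-growth comparison is the direct reading.
- conjugate multiplication: there is no infinity-minus-infinity radical difference to rationalize.


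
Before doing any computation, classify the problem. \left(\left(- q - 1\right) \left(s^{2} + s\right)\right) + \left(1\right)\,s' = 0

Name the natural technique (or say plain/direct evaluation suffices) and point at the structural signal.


Best approach: separation of variables — separating collects all s-dependence with the derivative and leaves all q-dependence opposite: variables separate. A Bernoulli rewrite would carry it as the equation stands — separating the variables needs no rearrangement either.


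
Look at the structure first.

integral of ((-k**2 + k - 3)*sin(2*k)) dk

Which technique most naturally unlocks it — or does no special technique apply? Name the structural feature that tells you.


Diagnosis: integration by parts — a polynomial factor -k**2 + k - 3 multiplies sin(2*k); differentiating -k**2 + k - 3 lowers its degree while sin(2*k) integrates cleanly, so parts wins.


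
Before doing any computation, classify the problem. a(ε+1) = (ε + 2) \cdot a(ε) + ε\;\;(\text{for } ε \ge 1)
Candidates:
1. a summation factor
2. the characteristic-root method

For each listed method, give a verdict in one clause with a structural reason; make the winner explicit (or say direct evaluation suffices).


Diagnosis: a summation factor — first-order, linear, moving coefficient ε + 2: the discrete analogue of an integrating factor handles it.
- a summation factor — yes — fits the structure here.
- the characteristic-root method — the coefficients vary with the index, breaking the constant-coefficient structure the method needs.


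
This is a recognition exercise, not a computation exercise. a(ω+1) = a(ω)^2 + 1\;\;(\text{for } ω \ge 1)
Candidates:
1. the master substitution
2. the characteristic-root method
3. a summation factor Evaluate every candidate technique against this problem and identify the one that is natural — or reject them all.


Verdict: no special technique — the unknown sequence enters the update nonlinearly, so no linear method fits the recurrence as written — direct iteration remains.
- the master substitution: with no divided-index recursive call, reindexing by powers of a base buys nothing.
- the characteristic-root method: the recursion is nonlinear in the sequence values, so no linear-modes ansatz applies.
- a summation factor: the recursion is nonlinear — outside the first-order linear family a summation factor addresses.


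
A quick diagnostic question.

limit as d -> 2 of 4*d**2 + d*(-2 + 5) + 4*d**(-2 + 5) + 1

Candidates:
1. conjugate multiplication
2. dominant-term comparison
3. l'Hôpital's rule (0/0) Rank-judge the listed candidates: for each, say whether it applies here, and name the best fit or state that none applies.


Best approach: no special technique — no zero denominators, no indeterminate clash at 2 — substitute and read off the value.
- conjugate multiplication — no divergent radical difference is present for a conjugate pair to cancel.
- dominant-term comparison: this is not a rational comparison of growth rates at infinity.
- l'Hôpital's rule (0/0): substituting the point gives a finite value outright — there is no indeterminate clash to repair.


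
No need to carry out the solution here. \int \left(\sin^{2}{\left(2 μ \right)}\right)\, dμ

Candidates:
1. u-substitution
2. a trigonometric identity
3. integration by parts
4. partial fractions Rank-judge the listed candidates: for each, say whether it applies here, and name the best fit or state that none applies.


Technique: a trigonometric identity — the even trigonometric power \sin^{2}{\left(2 μ \right)} reduces by a double-angle identity before any integration is attempted.
- u-substitution: no subexpression of the integrand pairs with its own derivative as a factor — individual terms may offer their own substitutions, but any change of variable covering the whole integral would have to be constructed from outside the expression.
- a trigonometric identity — a fit — the right tool for this form.
- integration by parts — not the fit here: there is no polynomial factor to ladder down — parts can still close the trigonometric product by recursion, though the identity rewrite is the direct route.
- partial fractions: there is no rational-function structure to decompose.


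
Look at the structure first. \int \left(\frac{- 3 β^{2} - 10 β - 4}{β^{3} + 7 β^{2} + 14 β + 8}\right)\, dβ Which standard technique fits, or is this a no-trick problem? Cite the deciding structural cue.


Diagnosis: partial fractions — break β^{3} + 7 β^{2} + 14 β + 8 into its roots and the integral splits into logarithm-sized bites.


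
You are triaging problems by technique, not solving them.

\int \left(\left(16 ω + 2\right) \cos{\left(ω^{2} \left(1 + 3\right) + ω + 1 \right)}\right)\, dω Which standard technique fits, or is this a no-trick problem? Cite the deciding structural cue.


Verdict: u-substitution — gathered as a product, the integrand carries the factor 16 ω + 2 — up to a constant, the derivative of the inner expression (ω^{2} \left(1 + 3\right) + ω + 1) — so u = (ω^{2} \left(1 + 3\right) + ω + 1) collapses the integral.


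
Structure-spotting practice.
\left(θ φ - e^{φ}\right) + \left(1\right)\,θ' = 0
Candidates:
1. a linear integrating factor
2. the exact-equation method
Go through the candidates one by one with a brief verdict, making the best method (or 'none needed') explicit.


Method: a linear integrating factor — first power of θ, nonzero forcing: the integrating-factor recipe applies verbatim with p = φ.
- a linear integrating factor: yes — fits the structure here.
- the exact-equation method: the mixed-partials test fails on this split — it is not an exact differential as presented.


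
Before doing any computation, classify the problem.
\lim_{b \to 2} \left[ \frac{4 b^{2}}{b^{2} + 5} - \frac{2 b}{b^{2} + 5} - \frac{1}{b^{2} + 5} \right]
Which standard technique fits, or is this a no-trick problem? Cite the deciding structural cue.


Diagnosis: no special technique — no vanishing denominator and no indeterminate clash at the point — evaluation is immediate.


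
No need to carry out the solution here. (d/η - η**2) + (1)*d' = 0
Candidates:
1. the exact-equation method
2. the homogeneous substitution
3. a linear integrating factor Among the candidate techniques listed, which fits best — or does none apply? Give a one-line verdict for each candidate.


Diagnosis: a linear integrating factor — linear in the unknown with genuine forcing: multiply through by the exponential of the integrated coefficient and the left side closes into one derivative.
- the exact-equation method: the cross partial derivatives disagree, so no single potential exists.
- the homogeneous substitution: the slope is not a function of the ratio of the variables alone.
- a linear integrating factor — applicable, and directly so.


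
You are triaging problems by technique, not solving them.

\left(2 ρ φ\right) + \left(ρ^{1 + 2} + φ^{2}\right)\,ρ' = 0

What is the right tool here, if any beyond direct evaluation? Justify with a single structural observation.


Diagnosis: the exact-equation method — d/dρ of 2 ρ φ equals d/dφ of (ρ^{1 + 2} + φ^{2}): the form is a total differential of one potential — integrate it exactly.


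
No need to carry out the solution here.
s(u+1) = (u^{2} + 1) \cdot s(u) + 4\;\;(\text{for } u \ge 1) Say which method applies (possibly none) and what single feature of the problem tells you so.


Verdict: a summation factor — it is first-order linear but the coefficient u^{2} + 1 depends on the index, so multiply through by a summation factor to telescope it.


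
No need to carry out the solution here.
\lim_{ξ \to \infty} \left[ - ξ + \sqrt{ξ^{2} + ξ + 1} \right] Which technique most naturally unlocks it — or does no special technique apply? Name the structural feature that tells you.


Verdict: conjugate multiplication — divergence minus divergence hides a finite answer — expose it by pairing \sqrt{ξ^{2} + ξ + 1} - ξ with its conjugate.


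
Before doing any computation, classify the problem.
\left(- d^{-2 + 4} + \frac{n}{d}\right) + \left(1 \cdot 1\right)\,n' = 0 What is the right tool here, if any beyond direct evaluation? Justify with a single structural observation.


Verdict: a linear integrating factor — linear in the unknown with genuine forcing: multiply through by the exponential of the integrated coefficient and the left side closes into one derivative.


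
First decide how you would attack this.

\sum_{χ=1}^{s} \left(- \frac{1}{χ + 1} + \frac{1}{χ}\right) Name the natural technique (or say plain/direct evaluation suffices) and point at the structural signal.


Verdict: telescoping — the piece each term subtracts is \frac{1}{χ} advanced by one index, and it reappears with a plus sign leading the following term — the sum collapses to its boundary terms.


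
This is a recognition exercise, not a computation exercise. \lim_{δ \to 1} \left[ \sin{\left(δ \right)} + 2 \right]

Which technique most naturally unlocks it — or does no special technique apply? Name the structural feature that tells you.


Verdict: no special technique — nothing blocks direct substitution at 1: plug in and finish.


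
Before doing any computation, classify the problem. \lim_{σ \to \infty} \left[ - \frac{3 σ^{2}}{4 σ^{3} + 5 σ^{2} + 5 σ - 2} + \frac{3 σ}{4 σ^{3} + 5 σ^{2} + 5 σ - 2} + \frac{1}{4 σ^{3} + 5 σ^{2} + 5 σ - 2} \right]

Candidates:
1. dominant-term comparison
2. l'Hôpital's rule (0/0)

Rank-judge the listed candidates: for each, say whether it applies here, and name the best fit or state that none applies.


Best approach: dominant-term comparison — as σ grows, only the highest-degree terms matter — compare leading terms and read the limit off.
- dominant-term comparison — a fit — the right tool for this form.
- l'Hôpital's rule (0/0): as a single quotient the expression runs to ∞/∞ at the limit point — an at-infinity form of the rule would apply, though the leading-growth comparison is the direct reading.


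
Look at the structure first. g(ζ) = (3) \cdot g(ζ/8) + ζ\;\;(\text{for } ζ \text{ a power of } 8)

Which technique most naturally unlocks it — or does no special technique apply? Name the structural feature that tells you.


Technique: the master substitution — the argument shrinks by the factor 8, so measure the index on a logarithmic scale and the recursion becomes a shift.


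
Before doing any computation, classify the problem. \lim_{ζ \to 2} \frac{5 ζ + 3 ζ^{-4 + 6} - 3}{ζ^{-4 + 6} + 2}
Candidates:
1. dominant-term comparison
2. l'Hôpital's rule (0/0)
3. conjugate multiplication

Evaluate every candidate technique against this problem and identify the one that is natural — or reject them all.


Method: no special technique — nothing blocks direct substitution at 2: plug in and finish.
- dominant-term comparison — this limit is not decided by comparing polynomial growth at infinity.
- l'Hôpital's rule (0/0): evaluation at the point is determinate, so the rule has nothing to repair.
- conjugate multiplication: no divergent radical difference is present for a conjugate pair to cancel.


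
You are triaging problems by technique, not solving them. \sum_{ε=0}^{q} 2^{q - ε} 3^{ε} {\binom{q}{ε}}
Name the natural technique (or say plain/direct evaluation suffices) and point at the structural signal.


Verdict: the binomial theorem — {\binom{q}{ε}} weighting matched powers of 3 and 2 is the expanded form of (3 + 2)^q — fold it back up.


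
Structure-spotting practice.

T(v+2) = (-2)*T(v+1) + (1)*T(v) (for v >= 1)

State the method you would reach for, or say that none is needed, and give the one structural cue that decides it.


Diagnosis: the characteristic-root method — constant coefficients and linearity mean the ansatz r^v reduces it to solving the characteristic polynomial.


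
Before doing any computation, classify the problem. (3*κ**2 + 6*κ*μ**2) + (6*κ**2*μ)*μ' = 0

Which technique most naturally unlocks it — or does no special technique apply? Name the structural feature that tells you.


Best approach: the exact-equation method — because the two cross partials coincide, the form is conservative as written — recover its potential in (κ, μ).


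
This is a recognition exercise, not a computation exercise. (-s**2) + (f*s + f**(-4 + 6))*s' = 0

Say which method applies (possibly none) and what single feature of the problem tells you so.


Diagnosis: the homogeneous substitution — the slope's numerator and denominator have matching total degree, so it depends only on s/f and the ratio substitution collapses it. Suitably rearranged — at times with the variables' roles exchanged — this doubles as a Bernoulli equation; the homogeneous reading needs no such setup.


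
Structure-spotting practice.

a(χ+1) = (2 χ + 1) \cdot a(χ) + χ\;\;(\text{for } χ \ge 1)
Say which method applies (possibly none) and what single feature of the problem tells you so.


Method: a summation factor — first-order, linear, moving coefficient 2 χ + 1: the discrete analogue of an integrating factor handles it.


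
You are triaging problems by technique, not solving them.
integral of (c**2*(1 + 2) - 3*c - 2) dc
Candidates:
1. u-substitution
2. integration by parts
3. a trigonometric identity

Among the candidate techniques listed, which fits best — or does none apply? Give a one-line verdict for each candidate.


Verdict: no special technique — a term-by-term power-rule job in c; no substitution or rearrangement earns its keep here.
- u-substitution — no substitution does more than relabel what direct integration already handles.
- integration by parts: splitting off a factor buys nothing — the integrand integrates directly without parts.
- a trigonometric identity — there is no trigonometric structure at all — the integrand carries no sine or cosine to rewrite.


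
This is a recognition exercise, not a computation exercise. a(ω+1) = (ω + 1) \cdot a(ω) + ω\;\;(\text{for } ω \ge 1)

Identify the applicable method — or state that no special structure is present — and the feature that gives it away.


Diagnosis: a summation factor — first-order, linear, moving coefficient ω + 1: the discrete analogue of an integrating factor handles it.


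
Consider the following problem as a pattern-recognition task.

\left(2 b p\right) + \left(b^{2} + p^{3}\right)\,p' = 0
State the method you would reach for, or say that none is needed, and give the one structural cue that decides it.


Verdict: the exact-equation method — this form is already the differential of something: the matching mixed partials of 2 b p and b^{2} + p^{3} prove it.


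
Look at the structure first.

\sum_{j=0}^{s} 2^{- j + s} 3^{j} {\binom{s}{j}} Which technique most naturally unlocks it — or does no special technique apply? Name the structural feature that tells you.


Best approach: the binomial theorem — the binomial coefficients weight matched powers of 3 and 2, which is exactly the expansion of a binomial power.


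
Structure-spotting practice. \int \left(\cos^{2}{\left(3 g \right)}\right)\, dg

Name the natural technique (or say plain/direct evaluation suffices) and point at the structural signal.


Technique: a trigonometric identity — the exponent on \cos^{2}{\left(3 g \right)} is even — the power-reduction identity is the standard preprocessing step.


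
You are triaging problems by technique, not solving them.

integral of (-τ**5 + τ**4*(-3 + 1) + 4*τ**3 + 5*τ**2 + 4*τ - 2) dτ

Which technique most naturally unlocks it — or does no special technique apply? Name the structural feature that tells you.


Verdict: no special technique — nothing composite, nothing rational, nothing trigonometric — each constant-multiple power of τ integrates by the power rule alone.


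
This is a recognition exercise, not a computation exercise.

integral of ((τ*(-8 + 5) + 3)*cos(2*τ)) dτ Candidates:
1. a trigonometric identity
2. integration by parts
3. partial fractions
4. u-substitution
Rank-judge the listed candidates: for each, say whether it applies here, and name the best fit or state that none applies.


Diagnosis: integration by parts — differentiate (τ*(-8 + 5) + 3), integrate cos(2*τ): each pass lowers the polynomial degree, so parts terminates.
- a trigonometric identity — there is no trigonometric structure whose rewriting would simplify the integrand.
- integration by parts — yes, a natural case for it.
- partial fractions: the expression is not a ratio of polynomials that decomposes further.
- u-substitution: no subexpression of the integrand pairs with its own derivative as a factor — individual terms may offer their own substitutions, but any change of variable covering the whole integral would have to be constructed from outside the expression.


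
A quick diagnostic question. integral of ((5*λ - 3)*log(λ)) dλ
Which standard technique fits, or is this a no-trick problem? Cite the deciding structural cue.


Verdict: integration by parts — one parts step with u = log(λ) trades the logarithm for an algebraic integrand.


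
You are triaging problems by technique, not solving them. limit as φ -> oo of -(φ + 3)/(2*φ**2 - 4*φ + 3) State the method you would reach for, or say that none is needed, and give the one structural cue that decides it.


Technique: dominant-term comparison — divide through by the highest power of φ; every lower-order term dies and the dominant terms decide the limit. l'Hôpital's at-infinity variant applies to the expression viewed as a single quotient; the leading-term comparison is the direct route.


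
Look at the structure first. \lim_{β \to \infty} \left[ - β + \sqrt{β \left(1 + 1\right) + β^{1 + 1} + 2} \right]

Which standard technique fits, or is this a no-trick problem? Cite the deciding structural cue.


Verdict: conjugate multiplication — two divergent pieces with a minus sign between them and a radical in the mix: rationalize \sqrt{β \left(1 + 1\right) + β^{1 + 1} + 2} - β before any limit law applies.


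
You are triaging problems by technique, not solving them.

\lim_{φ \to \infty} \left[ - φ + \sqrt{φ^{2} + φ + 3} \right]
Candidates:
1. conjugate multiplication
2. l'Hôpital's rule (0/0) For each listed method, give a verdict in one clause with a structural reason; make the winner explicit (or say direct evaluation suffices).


Best approach: conjugate multiplication — the ∞ − ∞ radical form is the exact trigger for the conjugate maneuver.
- conjugate multiplication — applies; the problem has the shape this method handles.
- l'Hôpital's rule (0/0): no quotient structure at all: the clash is ∞ minus ∞, which rationalizing converts into a tractable ratio.


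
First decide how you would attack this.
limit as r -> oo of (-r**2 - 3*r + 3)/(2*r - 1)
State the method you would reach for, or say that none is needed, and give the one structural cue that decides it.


Diagnosis: dominant-term comparison — as r grows, only the highest-degree terms matter — compare leading terms and read the limit off. As a single quotient, the ∞/∞ shape would yield to repeated differentiation as well — the growth comparison gets there in one look.


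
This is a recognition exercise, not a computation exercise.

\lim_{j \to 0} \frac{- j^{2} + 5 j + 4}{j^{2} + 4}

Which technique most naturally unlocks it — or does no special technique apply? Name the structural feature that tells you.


Best approach: no special technique — no vanishing denominator and no indeterminate clash at the point — evaluation is immediate.


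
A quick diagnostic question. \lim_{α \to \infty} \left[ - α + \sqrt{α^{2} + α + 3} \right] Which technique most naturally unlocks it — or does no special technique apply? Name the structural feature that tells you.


Diagnosis: conjugate multiplication — turning the difference into a conjugate-rationalized ratio makes the limit readable.


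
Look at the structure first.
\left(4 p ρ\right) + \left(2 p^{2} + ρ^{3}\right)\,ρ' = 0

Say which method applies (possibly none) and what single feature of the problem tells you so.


Method: the exact-equation method — the compatibility test passes: the ρ-derivative of 4 p ρ matches the p-derivative of 2 p^{2} + ρ^{3}, so integrate a potential.


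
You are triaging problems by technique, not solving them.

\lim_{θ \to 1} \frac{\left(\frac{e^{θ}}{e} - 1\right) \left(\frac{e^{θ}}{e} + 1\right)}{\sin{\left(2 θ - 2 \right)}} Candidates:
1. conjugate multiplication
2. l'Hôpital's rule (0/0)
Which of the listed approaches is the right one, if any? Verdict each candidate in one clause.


Verdict: l'Hôpital's rule (0/0) — plug in 1: top and bottom both hit zero, so differentiate each and retry. Known elementary limits would finish this too — the rule just bypasses the case analysis.
- conjugate multiplication — the conjugate move applies to radical differences, which this is not.
- l'Hôpital's rule (0/0): applies; the problem has the shape this method handles.


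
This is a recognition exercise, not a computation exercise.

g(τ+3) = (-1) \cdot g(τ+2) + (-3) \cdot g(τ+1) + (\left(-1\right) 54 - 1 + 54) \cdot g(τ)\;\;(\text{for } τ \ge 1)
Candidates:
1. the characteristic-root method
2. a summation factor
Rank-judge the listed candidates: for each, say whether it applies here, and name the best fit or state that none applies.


Best approach: the characteristic-root method — this is the constant-coefficient homogeneous case — the whole solution in τ reduces to a polynomial's roots.
- the characteristic-root method — applies; the problem has the shape this method handles.
- a summation factor — the recurrence reaches back more than one step, outside the first-order family a summation factor normalizes.


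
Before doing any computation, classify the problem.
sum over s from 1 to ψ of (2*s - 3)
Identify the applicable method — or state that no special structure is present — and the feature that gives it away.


Technique: no special technique — no cancellation, no constant ratio, no binomial weights — just polynomial terms summed directly.


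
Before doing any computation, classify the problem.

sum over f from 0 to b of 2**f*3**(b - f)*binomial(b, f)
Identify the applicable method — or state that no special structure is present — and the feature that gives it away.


Best approach: the binomial theorem — the summand is term f of a binomial expansion in 2 and 3; the whole sum is a single power.


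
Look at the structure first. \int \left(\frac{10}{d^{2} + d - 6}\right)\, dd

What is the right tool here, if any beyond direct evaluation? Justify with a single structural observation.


Verdict: partial fractions — a proper rational integrand whose denominator splits into simpler factors — decompose into partial fractions first.


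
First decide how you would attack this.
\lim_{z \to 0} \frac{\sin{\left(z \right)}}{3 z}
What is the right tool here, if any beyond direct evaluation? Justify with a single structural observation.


Technique: l'Hôpital's rule (0/0) — numerator and denominator both vanish at 0 — a genuine 0/0 form, which is exactly when l'Hôpital applies. Expanding numerator and denominator to first order gives the same value — the rule automates exactly that.


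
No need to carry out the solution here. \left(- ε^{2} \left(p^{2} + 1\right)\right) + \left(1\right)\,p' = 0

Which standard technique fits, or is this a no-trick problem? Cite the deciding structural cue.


Technique: separation of variables — all dependence on the two variables factors apart, the defining separable shape.


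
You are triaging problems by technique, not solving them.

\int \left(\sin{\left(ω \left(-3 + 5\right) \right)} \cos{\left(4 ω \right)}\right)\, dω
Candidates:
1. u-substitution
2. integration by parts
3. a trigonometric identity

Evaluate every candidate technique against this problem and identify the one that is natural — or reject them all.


Technique: a trigonometric identity — apply product-to-sum to \sin{\left(ω \left(-3 + 5\right) \right)} \cos{\left(4 ω \right)}: two clean single-angle terms replace one awkward product.
- u-substitution — no subexpression of the integrand pairs with its own derivative as a factor — individual terms may offer their own substitutions, but any change of variable covering the whole integral would have to be constructed from outside the expression.
- integration by parts: not the fit here: there is no polynomial factor to ladder down — parts can still close the trigonometric product by recursion, though the identity rewrite is the direct route.
- a trigonometric identity — yes, a natural case for it.


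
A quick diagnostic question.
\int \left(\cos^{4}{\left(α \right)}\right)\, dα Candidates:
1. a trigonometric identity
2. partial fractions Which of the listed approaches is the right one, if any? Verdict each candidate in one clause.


Best approach: a trigonometric identity — \cos^{4}{\left(α \right)} carries an even exponent — trade it for double-angle cosines before integrating.
- a trigonometric identity — applies; the problem has the shape this method handles.
- partial fractions: there is no rational-function structure to decompose.


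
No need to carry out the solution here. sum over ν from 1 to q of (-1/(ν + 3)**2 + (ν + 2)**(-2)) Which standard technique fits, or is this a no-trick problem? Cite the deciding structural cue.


Best approach: telescoping — this sum is a zipper: each term contributes (ν + 2)**(-2) and removes the next index's value, which the following term puts back, closing term by term.


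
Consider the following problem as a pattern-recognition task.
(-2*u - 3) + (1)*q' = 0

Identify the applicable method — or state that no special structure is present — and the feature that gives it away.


Verdict: no special technique — the slope is a function of u alone, so integrate both sides directly.


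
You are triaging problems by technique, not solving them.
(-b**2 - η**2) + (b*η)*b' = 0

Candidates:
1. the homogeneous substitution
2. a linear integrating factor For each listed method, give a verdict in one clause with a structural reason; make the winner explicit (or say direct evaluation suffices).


Method: the homogeneous substitution — solved for the derivative, the right side is unchanged under scaling η and b together — it depends only on the ratio b/η, so substitute a single ratio variable. A Bernoulli substitution is a fair alternative on this equation directly; the homogeneous reading takes it as given.
- the homogeneous substitution: yes — fits the structure here.
- a linear integrating factor: a nonlinear term in the unknown puts this outside the integrating-factor template.


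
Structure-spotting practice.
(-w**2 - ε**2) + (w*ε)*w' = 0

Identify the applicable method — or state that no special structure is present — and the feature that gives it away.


Method: the homogeneous substitution — solved for the derivative, the right side is unchanged under scaling ε and w together — it depends only on the ratio w/ε, so substitute a single ratio variable. This doubles as a Bernoulli equation in the unknown as written; the homogeneous route needs no setup at all.


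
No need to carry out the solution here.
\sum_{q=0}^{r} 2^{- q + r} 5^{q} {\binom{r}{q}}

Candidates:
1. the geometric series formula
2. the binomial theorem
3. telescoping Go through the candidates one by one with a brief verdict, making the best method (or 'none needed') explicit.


Diagnosis: the binomial theorem — the summand is term q of a binomial expansion in 5 and 2; the whole sum is a single power.
- the geometric series formula: no single multiplier carries one term to the next throughout the sum.
- the binomial theorem: yes — fits the structure here.
- telescoping — neither a shifted-difference shape nor integer-spaced poles are present.


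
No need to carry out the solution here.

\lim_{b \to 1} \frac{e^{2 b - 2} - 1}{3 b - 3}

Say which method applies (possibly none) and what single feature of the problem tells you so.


Best approach: l'Hôpital's rule (0/0) — plug in 1: top and bottom both hit zero, so differentiate each and retry. A local series expansion at the point resolves it as well; the rule is the packaged version of that step.


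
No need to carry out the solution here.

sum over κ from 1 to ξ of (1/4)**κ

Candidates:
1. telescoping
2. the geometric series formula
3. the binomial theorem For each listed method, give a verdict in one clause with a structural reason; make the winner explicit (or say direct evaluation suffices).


Verdict: the geometric series formula — the ratio of consecutive terms is the constant 1/4, independent of the index — a geometric sum.
- telescoping — as presented, consecutive terms share no shifted copy to cancel against — no rewrite is on display to change that.
- the geometric series formula — applies; the problem has the shape this method handles.
- the binomial theorem — the terms do not reassemble into a binomial power.


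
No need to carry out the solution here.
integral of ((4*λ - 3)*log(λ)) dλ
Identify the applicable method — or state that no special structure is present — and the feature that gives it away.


Method: integration by parts — a polynomial next to log(λ): integrate the polynomial, differentiate the log, and the integral simplifies in one pass.


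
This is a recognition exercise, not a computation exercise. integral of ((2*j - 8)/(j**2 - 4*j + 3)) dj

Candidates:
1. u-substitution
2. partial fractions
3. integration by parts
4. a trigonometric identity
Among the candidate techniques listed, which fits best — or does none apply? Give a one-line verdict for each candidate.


Verdict: partial fractions — the integrand is a proper rational function and its denominator j**2 - 4*j + 3 factors into distinct pieces, so it splits into simple fractions.
- u-substitution: no subexpression of the integrand serves as a whole-integral substitution inner — individual terms may offer their own, but none carries its derivative as a factor of the full integrand; a working change of variable would have to be constructed from outside the expression.
- partial fractions: yes — fits the structure here.
- integration by parts — there is no nonconstant-polynomial-times-kernel split with an exp, sine, cosine (degree-1 argument), or logarithm partner.
- a trigonometric identity — there is no trigonometric structure at all — the integrand carries no sine or cosine to rewrite.


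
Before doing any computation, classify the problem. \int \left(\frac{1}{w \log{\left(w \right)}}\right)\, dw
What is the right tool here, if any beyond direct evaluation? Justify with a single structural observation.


Verdict: u-substitution — the only nontrivial dependence routes through \log{\left(w \right)}, whose derivative supplies the leftover factor up to a constant multiple — u = \log{\left(w \right)} flattens it.
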